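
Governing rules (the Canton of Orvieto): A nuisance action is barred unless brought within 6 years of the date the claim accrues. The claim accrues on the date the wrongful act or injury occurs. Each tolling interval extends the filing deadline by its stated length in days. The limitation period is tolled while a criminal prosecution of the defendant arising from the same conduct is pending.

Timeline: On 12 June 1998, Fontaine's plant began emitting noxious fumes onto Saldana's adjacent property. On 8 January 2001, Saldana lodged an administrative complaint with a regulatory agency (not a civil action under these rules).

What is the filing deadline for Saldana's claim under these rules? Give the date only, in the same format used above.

12 June 2004

The limitation period began to run on 12 June 1998.
6 years from 12 June 1998 is 12 June 2004.
Nothing else in the chronology tolls or restarts the period.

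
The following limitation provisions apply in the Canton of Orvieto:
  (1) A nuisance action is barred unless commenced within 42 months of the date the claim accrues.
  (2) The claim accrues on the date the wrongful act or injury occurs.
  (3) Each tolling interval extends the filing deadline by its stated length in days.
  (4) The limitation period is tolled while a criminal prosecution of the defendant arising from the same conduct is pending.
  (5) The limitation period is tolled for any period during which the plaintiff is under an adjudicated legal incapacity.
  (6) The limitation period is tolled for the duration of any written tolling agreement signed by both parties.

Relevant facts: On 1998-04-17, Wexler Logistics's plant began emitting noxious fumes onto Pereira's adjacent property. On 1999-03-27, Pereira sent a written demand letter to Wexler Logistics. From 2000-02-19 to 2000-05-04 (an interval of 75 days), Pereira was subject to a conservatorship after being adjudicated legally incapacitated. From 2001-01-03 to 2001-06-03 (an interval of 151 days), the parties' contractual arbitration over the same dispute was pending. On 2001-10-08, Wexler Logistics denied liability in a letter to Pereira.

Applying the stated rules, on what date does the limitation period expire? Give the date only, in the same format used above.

The claim accrued on 1998-04-17, when the wrongful act occurred.
The untolled deadline — 42 months after 1998-04-17 — is 2001-10-17.
The plaintiff's legal incapacity from 2000-02-19 to 2000-05-04 tolled the period for 75 days, extending the deadline to 2001-12-31.
Although a pending arbitration ran from 2001-01-03 to 2001-06-03, the stated rules do not make that a tolling event, so it is disregarded.
The other events in the timeline have no effect on the limitation period under the stated rules.

2001-12-31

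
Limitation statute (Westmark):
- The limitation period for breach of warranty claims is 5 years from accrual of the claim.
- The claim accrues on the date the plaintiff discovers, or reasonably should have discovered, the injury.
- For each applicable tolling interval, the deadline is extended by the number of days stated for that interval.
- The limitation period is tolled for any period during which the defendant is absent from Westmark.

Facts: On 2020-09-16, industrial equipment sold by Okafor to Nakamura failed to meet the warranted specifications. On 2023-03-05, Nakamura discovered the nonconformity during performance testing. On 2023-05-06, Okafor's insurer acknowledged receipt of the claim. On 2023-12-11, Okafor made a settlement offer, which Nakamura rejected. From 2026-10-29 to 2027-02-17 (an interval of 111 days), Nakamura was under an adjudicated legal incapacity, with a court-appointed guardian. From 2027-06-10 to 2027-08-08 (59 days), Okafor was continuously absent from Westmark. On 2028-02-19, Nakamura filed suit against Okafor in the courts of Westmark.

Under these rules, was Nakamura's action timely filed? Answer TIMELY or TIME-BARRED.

The claim did not accrue until Nakamura discovered the injury on 2023-03-05; the 2020-09-16 act date does not start the clock under the stated rule.
Adding the 5 years base period to 2023-03-05 gives a deadline of 2028-03-05, before any tolling.
The period was tolled for 59 days by the defendant's absence from the jurisdiction (2027-06-10 to 2027-08-08), pushing the deadline to 2028-05-03.
No stated provision tolls the period for the plaintiff's incapacity, so the interval from 2026-10-29 to 2027-02-17 has no effect on the deadline.
The other events in the timeline have no effect on the limitation period under the stated rules.
Filing on 2028-02-19 beat the 2028-05-03 deadline — the action is timely.

TIMELY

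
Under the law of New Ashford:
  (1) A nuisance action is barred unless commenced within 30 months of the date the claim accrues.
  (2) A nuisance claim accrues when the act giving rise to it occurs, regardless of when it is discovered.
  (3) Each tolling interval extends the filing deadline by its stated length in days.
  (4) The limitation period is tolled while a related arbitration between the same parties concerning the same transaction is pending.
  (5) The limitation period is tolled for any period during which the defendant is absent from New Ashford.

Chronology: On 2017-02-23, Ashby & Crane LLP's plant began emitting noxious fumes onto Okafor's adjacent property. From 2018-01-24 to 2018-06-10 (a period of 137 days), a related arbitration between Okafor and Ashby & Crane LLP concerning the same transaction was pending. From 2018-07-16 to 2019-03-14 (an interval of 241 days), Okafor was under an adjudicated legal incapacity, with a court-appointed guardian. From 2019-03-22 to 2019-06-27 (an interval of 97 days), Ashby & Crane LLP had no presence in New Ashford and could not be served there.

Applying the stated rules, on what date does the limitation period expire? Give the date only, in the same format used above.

2020-04-13

The claim accrued on 2017-02-23, the date of the act.
30 months from 2017-02-23 is 2019-08-23.
The period was tolled for 137 days by the pending related arbitration (2018-01-24 to 2018-06-10), pushing the deadline to 2020-01-07.
Because the defendant's absence from the jurisdiction ran from 2019-03-22 to 2019-06-27, the deadline is extended by 97 days to 2020-04-13.
The plaintiff's legal incapacity from 2018-07-16 to 2019-03-14 does not toll the period, because no stated rule makes the plaintiff's incapacity a tolling event.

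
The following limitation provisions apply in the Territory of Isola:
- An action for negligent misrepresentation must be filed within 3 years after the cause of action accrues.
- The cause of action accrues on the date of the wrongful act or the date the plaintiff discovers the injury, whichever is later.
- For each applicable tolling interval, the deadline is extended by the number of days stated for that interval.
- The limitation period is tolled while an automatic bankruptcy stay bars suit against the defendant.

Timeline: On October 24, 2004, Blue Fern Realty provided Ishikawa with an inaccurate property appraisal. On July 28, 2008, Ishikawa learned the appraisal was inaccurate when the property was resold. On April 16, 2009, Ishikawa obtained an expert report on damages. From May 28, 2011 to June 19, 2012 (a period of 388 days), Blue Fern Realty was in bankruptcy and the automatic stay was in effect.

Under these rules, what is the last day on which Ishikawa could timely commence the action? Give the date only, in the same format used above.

The claim accrued on July 28, 2008 — the later of the October 24, 2004 act and the July 28, 2008 discovery.
3 years from July 28, 2008 is July 28, 2011.
The automatic bankruptcy stay from May 28, 2011 to June 19, 2012 tolled the period for 388 days, extending the deadline to August 19, 2012.
Nothing else in the chronology tolls or restarts the period.

August 19, 2012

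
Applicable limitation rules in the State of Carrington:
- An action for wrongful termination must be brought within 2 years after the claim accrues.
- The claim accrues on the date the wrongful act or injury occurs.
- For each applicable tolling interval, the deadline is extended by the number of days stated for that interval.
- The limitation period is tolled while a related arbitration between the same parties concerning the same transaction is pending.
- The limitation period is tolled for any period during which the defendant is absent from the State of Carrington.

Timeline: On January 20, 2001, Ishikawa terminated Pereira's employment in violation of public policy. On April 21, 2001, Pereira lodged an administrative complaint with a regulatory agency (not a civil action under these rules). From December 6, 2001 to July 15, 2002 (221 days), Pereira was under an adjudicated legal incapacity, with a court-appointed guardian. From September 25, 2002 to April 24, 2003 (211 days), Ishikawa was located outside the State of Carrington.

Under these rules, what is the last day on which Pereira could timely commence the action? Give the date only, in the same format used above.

The claim accrued on January 20, 2001, the date of the act.
2 years from January 20, 2001 is January 20, 2003.
The period was tolled for 211 days by the defendant's absence from the jurisdiction (September 25, 2002 to April 24, 2003), pushing the deadline to August 19, 2003.
No stated provision tolls the period for the plaintiff's incapacity, so the interval from December 6, 2001 to July 15, 2002 has no effect on the deadline.
None of the other events listed affects the running of the period under the stated rules.

August 19, 2003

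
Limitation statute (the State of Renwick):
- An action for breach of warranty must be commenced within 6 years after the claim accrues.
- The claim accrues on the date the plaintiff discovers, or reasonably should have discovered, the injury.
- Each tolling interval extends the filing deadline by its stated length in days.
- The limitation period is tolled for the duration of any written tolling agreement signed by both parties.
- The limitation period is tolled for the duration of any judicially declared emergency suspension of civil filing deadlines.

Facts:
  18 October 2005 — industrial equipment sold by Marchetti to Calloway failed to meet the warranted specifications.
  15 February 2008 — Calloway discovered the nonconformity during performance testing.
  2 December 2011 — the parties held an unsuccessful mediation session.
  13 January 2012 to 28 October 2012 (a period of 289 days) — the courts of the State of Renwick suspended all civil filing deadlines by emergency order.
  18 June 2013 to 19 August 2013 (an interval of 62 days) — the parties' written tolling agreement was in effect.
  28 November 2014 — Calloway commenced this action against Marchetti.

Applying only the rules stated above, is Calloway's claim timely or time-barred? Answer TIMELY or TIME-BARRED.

Under the discovery rule, the claim accrued on 15 February 2008, when Calloway discovered the injury — not on the 18 October 2005 date of the underlying act.
The untolled deadline — 6 years after 15 February 2008 — is 15 February 2014.
The emergency suspension of filing deadlines from 13 January 2012 to 28 October 2012 tolled the period for 289 days, extending the deadline to 1 December 2014.
The period was tolled for 62 days by the written tolling agreement (18 June 2013 to 19 August 2013), pushing the deadline to 1 February 2015.
None of the other events listed affects the running of the period under the stated rules.
Filing on 28 November 2014 beat the 1 February 2015 deadline — the action is timely.

TIMELY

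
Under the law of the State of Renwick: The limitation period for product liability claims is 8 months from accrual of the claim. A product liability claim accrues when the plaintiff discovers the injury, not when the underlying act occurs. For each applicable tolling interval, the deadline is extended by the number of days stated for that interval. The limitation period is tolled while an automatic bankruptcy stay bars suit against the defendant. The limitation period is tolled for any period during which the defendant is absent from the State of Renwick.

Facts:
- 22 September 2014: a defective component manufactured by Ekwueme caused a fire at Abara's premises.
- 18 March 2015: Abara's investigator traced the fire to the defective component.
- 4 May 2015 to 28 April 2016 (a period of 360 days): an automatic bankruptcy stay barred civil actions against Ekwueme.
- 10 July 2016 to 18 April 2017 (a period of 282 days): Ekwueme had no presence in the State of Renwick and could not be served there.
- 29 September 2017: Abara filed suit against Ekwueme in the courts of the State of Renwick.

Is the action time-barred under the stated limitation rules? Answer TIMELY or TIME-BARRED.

TIME-BARRED

The claim did not accrue until Abara discovered the injury on 18 March 2015; the 22 September 2014 act date does not start the clock under the stated rule.
8 months from 18 March 2015 is 18 November 2015.
The period was tolled for 360 days by the automatic bankruptcy stay (4 May 2015 to 28 April 2016), pushing the deadline to 12 November 2016.
Because the defendant's absence from the jurisdiction ran from 10 July 2016 to 18 April 2017, the deadline is extended by 282 days to 21 August 2017.
The 29 September 2017 filing falls after the 21 August 2017 deadline; the claim is time-barred.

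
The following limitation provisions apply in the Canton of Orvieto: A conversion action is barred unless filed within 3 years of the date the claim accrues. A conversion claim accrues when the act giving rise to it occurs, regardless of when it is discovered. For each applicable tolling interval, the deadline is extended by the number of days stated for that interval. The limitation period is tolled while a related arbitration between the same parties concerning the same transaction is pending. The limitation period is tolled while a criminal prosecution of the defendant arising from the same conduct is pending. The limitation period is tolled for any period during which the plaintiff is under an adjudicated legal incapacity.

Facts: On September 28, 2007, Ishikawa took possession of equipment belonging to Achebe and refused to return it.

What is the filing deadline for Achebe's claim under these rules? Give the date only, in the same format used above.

September 28, 2010

The claim accrued on September 28, 2007, when the wrongful act occurred.
Adding the 3 years base period to September 28, 2007 gives a deadline of September 28, 2010, before any tolling.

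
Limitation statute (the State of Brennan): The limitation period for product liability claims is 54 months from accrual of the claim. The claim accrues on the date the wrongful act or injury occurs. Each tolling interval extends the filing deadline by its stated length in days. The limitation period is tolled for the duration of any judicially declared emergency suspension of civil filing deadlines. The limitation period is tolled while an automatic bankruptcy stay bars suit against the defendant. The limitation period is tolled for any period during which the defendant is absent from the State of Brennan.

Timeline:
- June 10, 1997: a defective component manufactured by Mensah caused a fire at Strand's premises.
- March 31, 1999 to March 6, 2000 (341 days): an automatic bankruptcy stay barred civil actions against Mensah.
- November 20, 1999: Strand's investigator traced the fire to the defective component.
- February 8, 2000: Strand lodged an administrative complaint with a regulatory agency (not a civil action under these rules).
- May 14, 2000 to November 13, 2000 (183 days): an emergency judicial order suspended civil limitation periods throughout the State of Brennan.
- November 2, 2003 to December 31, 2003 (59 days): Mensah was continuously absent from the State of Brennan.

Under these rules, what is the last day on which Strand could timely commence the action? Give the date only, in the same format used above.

Accrual is governed by the date of the act, so the period began to run on June 10, 1997; the later discovery on November 20, 1999 is irrelevant under the stated rule.
54 months from June 10, 1997 is December 10, 2001.
Because the automatic bankruptcy stay ran from March 31, 1999 to March 6, 2000, the deadline is extended by 341 days to November 16, 2002.
Because the emergency suspension of filing deadlines ran from May 14, 2000 to November 13, 2000, the deadline is extended by 183 days to May 18, 2003.
The defendant's absence from the jurisdiction from November 2, 2003 to December 31, 2003 began after the period had already run on May 18, 2003, so it has no tolling effect.
Nothing else in the chronology tolls or restarts the period.

May 18, 2003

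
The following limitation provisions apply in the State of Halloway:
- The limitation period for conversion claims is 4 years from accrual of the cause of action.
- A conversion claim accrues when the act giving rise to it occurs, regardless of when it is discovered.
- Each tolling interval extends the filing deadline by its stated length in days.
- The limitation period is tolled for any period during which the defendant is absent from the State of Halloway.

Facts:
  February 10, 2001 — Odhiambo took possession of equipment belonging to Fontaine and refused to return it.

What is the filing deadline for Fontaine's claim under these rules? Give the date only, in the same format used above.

February 10, 2005

The limitation period began to run on February 10, 2001.
Adding the 4 years base period to February 10, 2001 gives a deadline of February 10, 2005, before any tolling.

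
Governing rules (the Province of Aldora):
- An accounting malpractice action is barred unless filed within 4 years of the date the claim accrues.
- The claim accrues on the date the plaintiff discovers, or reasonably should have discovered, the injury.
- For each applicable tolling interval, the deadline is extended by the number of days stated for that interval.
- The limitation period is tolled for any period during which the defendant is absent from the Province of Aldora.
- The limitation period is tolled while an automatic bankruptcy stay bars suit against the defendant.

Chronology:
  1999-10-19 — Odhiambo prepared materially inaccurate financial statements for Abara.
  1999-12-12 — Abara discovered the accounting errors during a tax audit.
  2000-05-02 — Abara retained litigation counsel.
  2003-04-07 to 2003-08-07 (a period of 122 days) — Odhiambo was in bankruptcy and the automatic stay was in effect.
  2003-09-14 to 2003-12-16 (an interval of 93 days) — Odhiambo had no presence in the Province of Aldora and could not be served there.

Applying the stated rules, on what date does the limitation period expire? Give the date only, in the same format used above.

2004-07-14

Under the discovery rule, the claim accrued on 1999-12-12, when Abara discovered the injury — not on the 1999-10-19 date of the underlying act.
The untolled deadline — 4 years after 1999-12-12 — is 2003-12-12.
Because the automatic bankruptcy stay ran from 2003-04-07 to 2003-08-07, the deadline is extended by 122 days to 2004-04-12.
The defendant's absence from the jurisdiction from 2003-09-14 to 2003-12-16 tolled the period for 93 days, extending the deadline to 2004-07-14.
Nothing else in the chronology tolls or restarts the period.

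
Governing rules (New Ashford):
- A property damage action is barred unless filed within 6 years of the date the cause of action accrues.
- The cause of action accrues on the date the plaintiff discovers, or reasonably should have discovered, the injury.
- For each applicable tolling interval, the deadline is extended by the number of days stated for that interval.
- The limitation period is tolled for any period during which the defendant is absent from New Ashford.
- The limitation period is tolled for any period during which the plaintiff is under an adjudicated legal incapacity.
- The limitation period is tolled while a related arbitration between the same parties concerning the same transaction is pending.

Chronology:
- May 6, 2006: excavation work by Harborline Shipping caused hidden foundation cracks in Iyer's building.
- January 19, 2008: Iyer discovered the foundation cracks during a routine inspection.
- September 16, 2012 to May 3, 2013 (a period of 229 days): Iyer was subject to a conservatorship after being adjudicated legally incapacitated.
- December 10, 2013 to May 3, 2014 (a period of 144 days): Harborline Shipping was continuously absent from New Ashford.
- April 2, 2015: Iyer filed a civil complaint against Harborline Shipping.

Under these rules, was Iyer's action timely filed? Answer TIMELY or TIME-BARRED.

Accrual is tied to discovery, so the period began on January 19, 2008 rather than on May 6, 2006 when the act occurred.
Adding the 6 years base period to January 19, 2008 gives a deadline of January 19, 2014, before any tolling.
The period was tolled for 229 days by the plaintiff's legal incapacity (September 16, 2012 to May 3, 2013), pushing the deadline to September 5, 2014.
Because the defendant's absence from the jurisdiction ran from December 10, 2013 to May 3, 2014, the deadline is extended by 144 days to January 27, 2015.
Iyer filed on April 2, 2015, after the January 27, 2015 deadline, so the action is time-barred.

TIME-BARRED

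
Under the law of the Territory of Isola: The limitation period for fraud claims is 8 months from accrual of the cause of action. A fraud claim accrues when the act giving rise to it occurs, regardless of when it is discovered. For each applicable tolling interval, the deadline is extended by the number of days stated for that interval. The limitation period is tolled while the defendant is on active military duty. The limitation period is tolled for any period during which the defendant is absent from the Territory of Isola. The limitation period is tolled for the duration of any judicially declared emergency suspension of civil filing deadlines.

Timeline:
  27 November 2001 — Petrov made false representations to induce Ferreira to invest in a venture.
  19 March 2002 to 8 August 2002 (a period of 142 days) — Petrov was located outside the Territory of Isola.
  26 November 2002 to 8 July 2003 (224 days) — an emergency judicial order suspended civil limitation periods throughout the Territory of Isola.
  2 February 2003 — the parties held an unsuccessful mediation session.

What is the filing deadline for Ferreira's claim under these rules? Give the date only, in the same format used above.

28 July 2003

The cause of action accrued on 27 November 2001, the date of the act.
The untolled deadline — 8 months after 27 November 2001 — is 27 July 2002.
The defendant's absence from the jurisdiction from 19 March 2002 to 8 August 2002 tolled the period for 142 days, extending the deadline to 16 December 2002.
Because the emergency suspension of filing deadlines ran from 26 November 2002 to 8 July 2003, the deadline is extended by 224 days to 28 July 2003.
Nothing else in the chronology tolls or restarts the period.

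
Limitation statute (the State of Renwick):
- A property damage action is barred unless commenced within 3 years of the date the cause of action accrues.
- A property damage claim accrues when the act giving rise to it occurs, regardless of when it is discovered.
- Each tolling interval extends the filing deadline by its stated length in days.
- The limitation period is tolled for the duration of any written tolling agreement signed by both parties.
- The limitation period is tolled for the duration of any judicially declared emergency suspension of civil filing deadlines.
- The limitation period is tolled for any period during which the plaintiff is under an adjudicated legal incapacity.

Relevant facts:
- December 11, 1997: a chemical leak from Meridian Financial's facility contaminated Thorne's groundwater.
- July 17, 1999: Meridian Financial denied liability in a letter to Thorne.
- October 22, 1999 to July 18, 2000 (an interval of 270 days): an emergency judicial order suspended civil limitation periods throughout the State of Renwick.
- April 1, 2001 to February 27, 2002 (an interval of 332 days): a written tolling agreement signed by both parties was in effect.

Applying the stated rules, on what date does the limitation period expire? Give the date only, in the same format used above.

August 5, 2002

The claim accrued on December 11, 1997, when the wrongful act occurred.
3 years from December 11, 1997 is December 11, 2000.
Because the emergency suspension of filing deadlines ran from October 22, 1999 to July 18, 2000, the deadline is extended by 270 days to September 7, 2001.
Because the written tolling agreement ran from April 1, 2001 to February 27, 2002, the deadline is extended by 332 days to August 5, 2002.
None of the other events listed affects the running of the period under the stated rules.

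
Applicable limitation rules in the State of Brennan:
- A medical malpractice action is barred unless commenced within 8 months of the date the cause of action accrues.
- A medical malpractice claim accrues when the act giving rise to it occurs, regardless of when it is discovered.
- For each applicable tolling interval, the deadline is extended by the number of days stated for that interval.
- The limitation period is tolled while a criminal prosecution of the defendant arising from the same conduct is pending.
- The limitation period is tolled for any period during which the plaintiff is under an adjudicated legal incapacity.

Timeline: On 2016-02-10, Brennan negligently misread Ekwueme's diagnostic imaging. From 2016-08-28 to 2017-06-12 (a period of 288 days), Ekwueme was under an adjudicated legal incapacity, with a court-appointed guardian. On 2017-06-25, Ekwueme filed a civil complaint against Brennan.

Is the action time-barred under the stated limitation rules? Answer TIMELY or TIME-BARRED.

The claim accrued on 2016-02-10, when the wrongful act occurred.
8 months from 2016-02-10 is 2016-10-10.
Because the plaintiff's legal incapacity ran from 2016-08-28 to 2017-06-12, the deadline is extended by 288 days to 2017-07-25.
Ekwueme filed on 2017-06-25, before the 2017-07-25 deadline, so the action is timely.

TIMELY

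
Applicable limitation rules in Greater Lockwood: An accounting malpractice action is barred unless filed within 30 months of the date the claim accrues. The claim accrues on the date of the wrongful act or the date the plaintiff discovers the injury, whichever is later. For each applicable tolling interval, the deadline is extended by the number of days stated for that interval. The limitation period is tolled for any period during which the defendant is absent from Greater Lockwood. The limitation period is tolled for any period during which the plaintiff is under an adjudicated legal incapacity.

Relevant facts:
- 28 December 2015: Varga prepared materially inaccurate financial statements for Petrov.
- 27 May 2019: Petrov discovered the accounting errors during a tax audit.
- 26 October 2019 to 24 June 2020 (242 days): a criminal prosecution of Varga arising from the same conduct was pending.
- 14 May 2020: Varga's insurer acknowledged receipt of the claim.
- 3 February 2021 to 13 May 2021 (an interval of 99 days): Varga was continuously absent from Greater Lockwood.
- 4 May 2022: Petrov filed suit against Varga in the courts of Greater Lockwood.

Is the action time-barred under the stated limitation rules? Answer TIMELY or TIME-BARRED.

Taking the later of the act (28 December 2015) and discovery (27 May 2019), the claim accrued on 27 May 2019.
30 months from 27 May 2019 is 27 November 2021.
The period was tolled for 99 days by the defendant's absence from the jurisdiction (3 February 2021 to 13 May 2021), pushing the deadline to 6 March 2022.
Although a criminal prosecution ran from 26 October 2019 to 24 June 2020, the stated rules do not make that a tolling event, so it is disregarded.
None of the other events listed affects the running of the period under the stated rules.
Filing on 4 May 2022 missed the 6 March 2022 deadline — the action is time-barred.

TIME-BARRED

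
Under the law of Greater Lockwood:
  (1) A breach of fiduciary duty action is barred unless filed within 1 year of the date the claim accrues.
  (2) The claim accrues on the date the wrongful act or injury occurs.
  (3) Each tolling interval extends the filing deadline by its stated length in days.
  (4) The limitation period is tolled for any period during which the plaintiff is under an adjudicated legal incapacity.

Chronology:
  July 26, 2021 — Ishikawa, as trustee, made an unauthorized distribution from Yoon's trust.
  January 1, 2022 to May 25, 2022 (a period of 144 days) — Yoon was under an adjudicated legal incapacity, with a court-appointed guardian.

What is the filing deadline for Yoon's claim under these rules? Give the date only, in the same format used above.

The claim accrued on July 26, 2021, when the wrongful act occurred.
Adding the 1 year base period to July 26, 2021 gives a deadline of July 26, 2022, before any tolling.
Because the plaintiff's legal incapacity ran from January 1, 2022 to May 25, 2022, the deadline is extended by 144 days to December 17, 2022.

December 17, 2022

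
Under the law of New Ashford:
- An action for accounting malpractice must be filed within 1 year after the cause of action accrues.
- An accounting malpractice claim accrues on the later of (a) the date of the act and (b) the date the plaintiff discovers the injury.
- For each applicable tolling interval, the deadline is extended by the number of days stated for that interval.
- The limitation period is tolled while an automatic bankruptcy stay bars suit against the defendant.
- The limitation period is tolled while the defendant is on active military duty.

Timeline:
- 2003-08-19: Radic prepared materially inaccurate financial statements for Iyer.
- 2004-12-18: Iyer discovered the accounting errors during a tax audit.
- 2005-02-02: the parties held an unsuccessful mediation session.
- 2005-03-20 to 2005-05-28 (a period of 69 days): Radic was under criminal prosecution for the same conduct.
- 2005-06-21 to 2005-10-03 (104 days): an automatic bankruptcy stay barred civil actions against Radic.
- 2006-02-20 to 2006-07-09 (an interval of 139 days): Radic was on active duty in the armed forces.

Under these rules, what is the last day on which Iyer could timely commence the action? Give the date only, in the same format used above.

2006-08-18

Taking the later of the act (2003-08-19) and discovery (2004-12-18), the claim accrued on 2004-12-18.
The untolled deadline — 1 year after 2004-12-18 — is 2005-12-18.
Because the automatic bankruptcy stay ran from 2005-06-21 to 2005-10-03, the deadline is extended by 104 days to 2006-04-01.
The defendant's active military service from 2006-02-20 to 2006-07-09 tolled the period for 139 days, extending the deadline to 2006-08-18.
No stated provision tolls the period for a criminal prosecution, so the interval from 2005-03-20 to 2005-05-28 has no effect on the deadline.
None of the other events listed affects the running of the period under the stated rules.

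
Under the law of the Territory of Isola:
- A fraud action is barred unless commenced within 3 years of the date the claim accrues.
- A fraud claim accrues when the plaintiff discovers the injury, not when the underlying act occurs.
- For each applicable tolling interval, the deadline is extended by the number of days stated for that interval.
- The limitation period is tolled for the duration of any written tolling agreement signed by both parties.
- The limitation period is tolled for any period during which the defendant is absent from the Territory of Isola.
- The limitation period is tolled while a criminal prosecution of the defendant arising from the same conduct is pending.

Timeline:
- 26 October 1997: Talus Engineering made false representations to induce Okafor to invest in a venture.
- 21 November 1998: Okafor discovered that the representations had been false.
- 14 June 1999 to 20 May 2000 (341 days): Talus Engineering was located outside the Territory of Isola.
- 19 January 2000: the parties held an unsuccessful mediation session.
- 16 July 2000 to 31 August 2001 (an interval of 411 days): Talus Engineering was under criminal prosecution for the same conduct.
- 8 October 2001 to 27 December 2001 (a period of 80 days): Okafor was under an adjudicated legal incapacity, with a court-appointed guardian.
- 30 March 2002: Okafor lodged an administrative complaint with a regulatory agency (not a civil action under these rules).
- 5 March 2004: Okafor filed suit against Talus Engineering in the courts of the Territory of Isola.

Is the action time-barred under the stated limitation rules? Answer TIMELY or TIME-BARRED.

TIME-BARRED

The claim did not accrue until Okafor discovered the injury on 21 November 1998; the 26 October 1997 act date does not start the clock under the stated rule.
The untolled deadline — 3 years after 21 November 1998 — is 21 November 2001.
Because the defendant's absence from the jurisdiction ran from 14 June 1999 to 20 May 2000, the deadline is extended by 341 days to 28 October 2002.
Because the pending criminal prosecution ran from 16 July 2000 to 31 August 2001, the deadline is extended by 411 days to 13 December 2003.
The plaintiff's legal incapacity from 8 October 2001 to 27 December 2001 does not toll the period, because no stated rule makes the plaintiff's incapacity a tolling event.
None of the other events listed affects the running of the period under the stated rules.
Filing on 5 March 2004 missed the 13 December 2003 deadline — the action is time-barred.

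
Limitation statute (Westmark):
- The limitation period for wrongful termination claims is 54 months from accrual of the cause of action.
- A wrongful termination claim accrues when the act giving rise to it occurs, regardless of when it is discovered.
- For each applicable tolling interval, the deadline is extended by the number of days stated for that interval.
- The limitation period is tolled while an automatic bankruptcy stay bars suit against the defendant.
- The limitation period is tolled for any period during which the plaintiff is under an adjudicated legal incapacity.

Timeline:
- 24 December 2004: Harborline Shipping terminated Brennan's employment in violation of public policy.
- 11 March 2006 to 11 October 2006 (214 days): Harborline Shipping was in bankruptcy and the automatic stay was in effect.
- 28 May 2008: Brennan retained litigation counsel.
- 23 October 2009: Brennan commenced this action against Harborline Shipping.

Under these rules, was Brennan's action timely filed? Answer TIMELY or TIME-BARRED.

TIMELY

The limitation period began to run on 24 December 2004.
Adding the 54 months base period to 24 December 2004 gives a deadline of 24 June 2009, before any tolling.
Because the automatic bankruptcy stay ran from 11 March 2006 to 11 October 2006, the deadline is extended by 214 days to 24 January 2010.
Nothing else in the chronology tolls or restarts the period.
The 23 October 2009 filing precedes the 24 January 2010 deadline; the claim is timely.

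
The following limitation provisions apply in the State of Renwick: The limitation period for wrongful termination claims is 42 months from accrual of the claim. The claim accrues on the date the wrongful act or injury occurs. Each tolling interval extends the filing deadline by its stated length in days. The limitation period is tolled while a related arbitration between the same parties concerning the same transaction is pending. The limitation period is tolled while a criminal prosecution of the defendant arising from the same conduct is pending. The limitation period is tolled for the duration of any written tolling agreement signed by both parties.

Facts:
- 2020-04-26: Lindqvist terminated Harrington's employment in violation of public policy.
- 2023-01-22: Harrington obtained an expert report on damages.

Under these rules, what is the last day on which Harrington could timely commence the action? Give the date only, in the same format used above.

The limitation period began to run on 2020-04-26.
The untolled deadline — 42 months after 2020-04-26 — is 2023-10-26.
None of the other events listed affects the running of the period under the stated rules.

2023-10-26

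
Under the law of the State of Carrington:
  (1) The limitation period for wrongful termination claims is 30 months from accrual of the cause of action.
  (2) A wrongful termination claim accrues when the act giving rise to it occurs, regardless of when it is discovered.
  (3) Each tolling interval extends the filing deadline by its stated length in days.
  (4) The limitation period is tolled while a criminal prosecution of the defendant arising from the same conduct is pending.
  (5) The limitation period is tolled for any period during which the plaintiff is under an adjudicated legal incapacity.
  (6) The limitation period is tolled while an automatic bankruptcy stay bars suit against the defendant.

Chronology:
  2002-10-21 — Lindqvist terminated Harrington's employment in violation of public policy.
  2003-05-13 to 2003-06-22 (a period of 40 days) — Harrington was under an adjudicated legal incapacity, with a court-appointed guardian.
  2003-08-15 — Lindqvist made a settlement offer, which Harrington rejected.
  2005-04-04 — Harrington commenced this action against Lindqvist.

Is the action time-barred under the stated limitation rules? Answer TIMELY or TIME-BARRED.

The cause of action accrued on 2002-10-21, the date of the act.
The untolled deadline — 30 months after 2002-10-21 — is 2005-04-21.
The period was tolled for 40 days by the plaintiff's legal incapacity (2003-05-13 to 2003-06-22), pushing the deadline to 2005-05-31.
Nothing else in the chronology tolls or restarts the period.
Harrington filed on 2005-04-04, before the 2005-05-31 deadline, so the action is timely.

TIMELY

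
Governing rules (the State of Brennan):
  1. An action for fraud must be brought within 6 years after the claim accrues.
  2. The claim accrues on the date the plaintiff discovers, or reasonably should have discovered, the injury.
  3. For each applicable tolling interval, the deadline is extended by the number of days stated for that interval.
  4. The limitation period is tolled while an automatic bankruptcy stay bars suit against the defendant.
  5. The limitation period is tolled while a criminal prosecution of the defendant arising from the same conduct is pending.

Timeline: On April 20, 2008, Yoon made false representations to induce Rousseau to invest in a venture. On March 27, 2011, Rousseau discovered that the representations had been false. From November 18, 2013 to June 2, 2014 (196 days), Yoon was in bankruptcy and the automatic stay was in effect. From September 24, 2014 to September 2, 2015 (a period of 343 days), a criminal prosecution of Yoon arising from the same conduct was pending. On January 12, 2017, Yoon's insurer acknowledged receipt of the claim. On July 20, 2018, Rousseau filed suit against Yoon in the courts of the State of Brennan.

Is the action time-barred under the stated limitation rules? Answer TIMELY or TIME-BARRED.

TIMELY

The claim did not accrue until Rousseau discovered the injury on March 27, 2011; the April 20, 2008 act date does not start the clock under the stated rule.
6 years from March 27, 2011 is March 27, 2017.
The automatic bankruptcy stay from November 18, 2013 to June 2, 2014 tolled the period for 196 days, extending the deadline to October 9, 2017.
Because the pending criminal prosecution ran from September 24, 2014 to September 2, 2015, the deadline is extended by 343 days to September 17, 2018.
None of the other events listed affects the running of the period under the stated rules.
Rousseau filed on July 20, 2018, before the September 17, 2018 deadline, so the action is timely.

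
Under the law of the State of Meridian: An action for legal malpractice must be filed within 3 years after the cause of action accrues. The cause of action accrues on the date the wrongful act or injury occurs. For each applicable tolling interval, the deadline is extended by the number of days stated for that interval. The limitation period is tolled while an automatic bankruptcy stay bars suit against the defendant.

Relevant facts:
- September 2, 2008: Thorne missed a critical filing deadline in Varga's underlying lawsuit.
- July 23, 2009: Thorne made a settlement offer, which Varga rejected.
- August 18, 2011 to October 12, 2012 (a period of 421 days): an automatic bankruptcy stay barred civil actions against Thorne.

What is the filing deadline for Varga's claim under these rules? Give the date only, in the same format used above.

The cause of action accrued on September 2, 2008, the date of the act.
Adding the 3 years base period to September 2, 2008 gives a deadline of September 2, 2011, before any tolling.
Because the automatic bankruptcy stay ran from August 18, 2011 to October 12, 2012, the deadline is extended by 421 days to October 27, 2012.
Nothing else in the chronology tolls or restarts the period.

October 27, 2012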